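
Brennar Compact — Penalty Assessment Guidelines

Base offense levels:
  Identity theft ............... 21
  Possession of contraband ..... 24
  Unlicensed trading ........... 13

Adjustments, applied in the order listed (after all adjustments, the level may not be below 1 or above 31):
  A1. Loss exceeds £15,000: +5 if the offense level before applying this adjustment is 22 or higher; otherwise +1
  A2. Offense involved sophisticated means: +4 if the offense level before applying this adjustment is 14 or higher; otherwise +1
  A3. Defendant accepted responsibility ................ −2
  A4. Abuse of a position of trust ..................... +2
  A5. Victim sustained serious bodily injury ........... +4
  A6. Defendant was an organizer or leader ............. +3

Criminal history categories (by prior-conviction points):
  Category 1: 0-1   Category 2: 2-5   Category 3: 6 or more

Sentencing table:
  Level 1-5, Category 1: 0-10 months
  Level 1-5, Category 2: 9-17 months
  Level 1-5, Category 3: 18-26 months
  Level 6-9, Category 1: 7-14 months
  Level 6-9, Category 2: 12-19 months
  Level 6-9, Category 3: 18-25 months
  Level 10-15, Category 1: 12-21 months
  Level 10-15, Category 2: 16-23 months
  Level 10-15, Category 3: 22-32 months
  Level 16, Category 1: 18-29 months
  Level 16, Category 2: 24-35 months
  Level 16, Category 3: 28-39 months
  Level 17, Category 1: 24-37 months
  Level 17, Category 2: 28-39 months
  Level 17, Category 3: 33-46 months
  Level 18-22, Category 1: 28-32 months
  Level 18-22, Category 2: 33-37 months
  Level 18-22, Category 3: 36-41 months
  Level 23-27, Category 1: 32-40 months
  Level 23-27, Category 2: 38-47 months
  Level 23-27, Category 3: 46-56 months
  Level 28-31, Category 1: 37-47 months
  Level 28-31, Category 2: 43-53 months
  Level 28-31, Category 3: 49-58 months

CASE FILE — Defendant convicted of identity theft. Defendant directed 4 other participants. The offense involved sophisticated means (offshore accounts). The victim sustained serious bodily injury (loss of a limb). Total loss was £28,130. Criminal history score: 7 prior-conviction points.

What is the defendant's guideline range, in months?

49-58 months

Base offense level for identity theft: 21.
A1 applies (level before this adjustment is 21 < 22, so +1): 21 + 1 = 22.
A2 applies (level before this adjustment is 22 ≥ 14, so +4): 22 + 4 = 26.
A3 does not apply.
A4 does not apply.
A5 applies: 26 + 4 = 30.
A6 applies: 30 + 3 = 33.
Level 33 exceeds the maximum of 31; capped at 31.
Final offense level: 31.
Criminal history: 7 prior points → Category 3 (6+).
Level 31 falls in the 28-31 band.
Grid: Level 28-31 × Category 3 = 49-58 months.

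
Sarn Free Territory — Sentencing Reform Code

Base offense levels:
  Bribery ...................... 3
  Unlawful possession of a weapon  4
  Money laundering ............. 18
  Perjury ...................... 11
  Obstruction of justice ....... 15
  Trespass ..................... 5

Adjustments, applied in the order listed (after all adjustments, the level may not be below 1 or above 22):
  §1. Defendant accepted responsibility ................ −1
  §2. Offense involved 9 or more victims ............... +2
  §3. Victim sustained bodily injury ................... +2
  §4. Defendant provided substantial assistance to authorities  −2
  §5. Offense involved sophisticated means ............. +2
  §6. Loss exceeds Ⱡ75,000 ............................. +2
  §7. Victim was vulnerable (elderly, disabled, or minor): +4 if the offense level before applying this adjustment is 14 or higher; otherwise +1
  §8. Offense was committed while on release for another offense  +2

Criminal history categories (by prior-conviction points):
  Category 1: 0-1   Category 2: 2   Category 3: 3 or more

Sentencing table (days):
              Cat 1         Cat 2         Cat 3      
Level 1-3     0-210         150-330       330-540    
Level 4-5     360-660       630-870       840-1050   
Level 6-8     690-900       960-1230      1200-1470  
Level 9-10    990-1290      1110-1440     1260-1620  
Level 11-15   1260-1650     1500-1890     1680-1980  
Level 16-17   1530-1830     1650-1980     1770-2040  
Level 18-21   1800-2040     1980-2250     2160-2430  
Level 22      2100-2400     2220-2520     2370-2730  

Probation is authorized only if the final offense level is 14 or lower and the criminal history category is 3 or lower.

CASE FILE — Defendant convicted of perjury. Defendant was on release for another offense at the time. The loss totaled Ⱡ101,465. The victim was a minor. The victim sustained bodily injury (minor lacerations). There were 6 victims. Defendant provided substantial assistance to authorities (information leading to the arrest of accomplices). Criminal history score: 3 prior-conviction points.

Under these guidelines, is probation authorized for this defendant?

Base offense level for perjury: 11.
§1 does not apply.
§3 applies: 11 + 2 = 13.
§4 applies: 13 − 2 = 11.
§6 applies: 11 + 2 = 13.
§7 applies (level before this adjustment is 13 < 14, so +1): 13 + 1 = 14.
§8 applies: 14 + 2 = 16.
Final offense level: 16.
Criminal history: 3 prior points → Category 3 (3+).
Level 16 falls in the 16-17 band.
Grid: Level 16-17 × Category 3 = 1770-2040 days.
Probation check: level 16 > 14 and category 3 ≤ 3 → not eligible.

No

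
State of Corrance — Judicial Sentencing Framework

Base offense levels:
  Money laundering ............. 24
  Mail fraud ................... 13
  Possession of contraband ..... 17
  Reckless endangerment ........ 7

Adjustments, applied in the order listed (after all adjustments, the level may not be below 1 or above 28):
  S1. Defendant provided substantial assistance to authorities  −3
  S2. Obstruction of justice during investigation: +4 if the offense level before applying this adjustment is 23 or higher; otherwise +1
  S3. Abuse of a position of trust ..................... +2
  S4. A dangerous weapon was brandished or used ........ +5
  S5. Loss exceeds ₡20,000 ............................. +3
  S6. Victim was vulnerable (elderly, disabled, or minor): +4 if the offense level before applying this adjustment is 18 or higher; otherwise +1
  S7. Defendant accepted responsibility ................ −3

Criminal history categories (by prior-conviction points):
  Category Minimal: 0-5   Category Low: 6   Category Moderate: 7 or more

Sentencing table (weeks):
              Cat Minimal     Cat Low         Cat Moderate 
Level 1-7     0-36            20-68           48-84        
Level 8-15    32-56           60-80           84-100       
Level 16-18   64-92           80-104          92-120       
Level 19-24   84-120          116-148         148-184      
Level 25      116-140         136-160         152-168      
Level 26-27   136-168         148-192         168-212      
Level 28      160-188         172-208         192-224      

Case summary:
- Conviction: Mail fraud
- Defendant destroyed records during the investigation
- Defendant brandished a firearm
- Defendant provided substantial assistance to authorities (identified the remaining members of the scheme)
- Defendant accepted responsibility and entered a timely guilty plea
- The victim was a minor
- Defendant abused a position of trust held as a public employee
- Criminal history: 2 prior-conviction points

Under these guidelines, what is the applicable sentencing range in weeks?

84-120 weeks

Base offense level for mail fraud: 13.
S1 applies: 13 − 3 = 10.
S2 applies (level before this adjustment is 10 < 23, so +1): 10 + 1 = 11.
S3 applies: 11 + 2 = 13.
S4 applies: 13 + 5 = 18.
S6 applies (level before this adjustment is 18 ≥ 18, so +4): 18 + 4 = 22.
S7 applies: 22 − 3 = 19.
Final offense level: 19.
Criminal history: 2 prior points → Category Minimal (0-5).
Level 19 falls in the 19-24 band.
Grid: Level 19-24 × Category Minimal = 84-120 weeks.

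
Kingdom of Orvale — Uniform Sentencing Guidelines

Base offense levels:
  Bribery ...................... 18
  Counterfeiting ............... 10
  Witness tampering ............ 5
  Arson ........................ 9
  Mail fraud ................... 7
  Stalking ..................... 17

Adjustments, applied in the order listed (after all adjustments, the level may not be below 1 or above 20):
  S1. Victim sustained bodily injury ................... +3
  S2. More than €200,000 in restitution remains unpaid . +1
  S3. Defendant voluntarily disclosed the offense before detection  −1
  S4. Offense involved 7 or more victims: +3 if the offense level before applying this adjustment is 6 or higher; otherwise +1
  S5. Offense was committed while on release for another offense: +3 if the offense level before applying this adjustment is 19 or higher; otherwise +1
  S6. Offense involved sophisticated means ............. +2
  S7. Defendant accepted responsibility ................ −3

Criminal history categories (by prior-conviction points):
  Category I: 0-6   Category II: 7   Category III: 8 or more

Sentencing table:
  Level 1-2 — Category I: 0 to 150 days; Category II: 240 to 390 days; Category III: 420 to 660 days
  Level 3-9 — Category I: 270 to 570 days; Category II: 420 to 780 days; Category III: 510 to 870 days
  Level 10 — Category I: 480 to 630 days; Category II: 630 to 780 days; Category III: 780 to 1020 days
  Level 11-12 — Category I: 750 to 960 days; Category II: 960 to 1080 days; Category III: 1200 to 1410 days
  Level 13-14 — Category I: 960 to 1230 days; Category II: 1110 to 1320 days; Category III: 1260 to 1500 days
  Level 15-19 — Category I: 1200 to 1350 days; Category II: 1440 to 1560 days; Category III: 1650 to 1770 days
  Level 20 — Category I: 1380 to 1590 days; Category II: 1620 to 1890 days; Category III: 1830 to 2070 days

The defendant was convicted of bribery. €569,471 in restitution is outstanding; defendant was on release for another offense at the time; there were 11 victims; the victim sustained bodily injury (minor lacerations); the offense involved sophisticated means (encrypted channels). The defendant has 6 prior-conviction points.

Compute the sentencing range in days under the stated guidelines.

Base offense level for bribery: 18.
S1 applies: 18 + 3 = 21.
S2 applies: 21 + 1 = 22.
S4 applies (level before this adjustment is 22 ≥ 6, so +3): 22 + 3 = 25.
S5 applies (level before this adjustment is 25 ≥ 19, so +3): 25 + 3 = 28.
S6 applies: 28 + 2 = 30.
S7 does not apply.
Level 30 exceeds the maximum of 20; capped at 20.
Final offense level: 20.
Criminal history: 6 prior points → Category I (0-6).
Level 20 falls in the 20 band.
Grid: Level 20 × Category I = 1380-1590 days.

1380-1590 days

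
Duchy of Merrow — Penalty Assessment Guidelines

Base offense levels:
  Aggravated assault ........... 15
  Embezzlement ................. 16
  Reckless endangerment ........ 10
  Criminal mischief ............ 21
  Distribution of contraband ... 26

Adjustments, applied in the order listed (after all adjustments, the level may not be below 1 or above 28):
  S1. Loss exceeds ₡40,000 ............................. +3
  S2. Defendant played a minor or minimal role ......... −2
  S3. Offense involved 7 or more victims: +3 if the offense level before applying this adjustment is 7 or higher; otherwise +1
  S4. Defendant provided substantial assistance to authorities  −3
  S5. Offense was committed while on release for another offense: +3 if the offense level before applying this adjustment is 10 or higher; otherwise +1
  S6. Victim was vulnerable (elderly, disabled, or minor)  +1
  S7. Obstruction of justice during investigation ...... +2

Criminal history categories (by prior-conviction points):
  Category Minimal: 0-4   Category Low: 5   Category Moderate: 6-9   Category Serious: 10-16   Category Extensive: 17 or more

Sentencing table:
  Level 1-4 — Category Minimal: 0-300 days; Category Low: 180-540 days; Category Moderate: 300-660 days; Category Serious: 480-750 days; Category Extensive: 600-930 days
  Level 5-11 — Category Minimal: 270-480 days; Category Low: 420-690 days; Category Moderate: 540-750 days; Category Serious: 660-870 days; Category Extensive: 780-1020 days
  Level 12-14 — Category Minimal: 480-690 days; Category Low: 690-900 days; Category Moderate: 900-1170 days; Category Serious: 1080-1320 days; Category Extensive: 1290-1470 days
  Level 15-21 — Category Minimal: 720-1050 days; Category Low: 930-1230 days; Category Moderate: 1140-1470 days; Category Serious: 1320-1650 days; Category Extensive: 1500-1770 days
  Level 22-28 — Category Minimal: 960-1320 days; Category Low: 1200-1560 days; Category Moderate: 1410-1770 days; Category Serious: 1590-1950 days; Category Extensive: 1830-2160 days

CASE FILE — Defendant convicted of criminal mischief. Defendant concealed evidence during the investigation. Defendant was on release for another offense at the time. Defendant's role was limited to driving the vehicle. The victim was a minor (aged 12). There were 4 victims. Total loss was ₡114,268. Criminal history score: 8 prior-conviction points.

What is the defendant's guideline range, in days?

Base offense level for criminal mischief: 21.
S1 applies: 21 + 3 = 24.
S2 applies: 24 − 2 = 22.
S5 applies (level before this adjustment is 22 ≥ 10, so +3): 22 + 3 = 25.
S6 applies: 25 + 1 = 26.
S7 applies: 26 + 2 = 28.
Final offense level: 28.
Criminal history: 8 prior points → Category Moderate (6-9).
Level 28 falls in the 22-28 band.
Grid: Level 22-28 × Category Moderate = 1410-1770 days.

1410-1770 days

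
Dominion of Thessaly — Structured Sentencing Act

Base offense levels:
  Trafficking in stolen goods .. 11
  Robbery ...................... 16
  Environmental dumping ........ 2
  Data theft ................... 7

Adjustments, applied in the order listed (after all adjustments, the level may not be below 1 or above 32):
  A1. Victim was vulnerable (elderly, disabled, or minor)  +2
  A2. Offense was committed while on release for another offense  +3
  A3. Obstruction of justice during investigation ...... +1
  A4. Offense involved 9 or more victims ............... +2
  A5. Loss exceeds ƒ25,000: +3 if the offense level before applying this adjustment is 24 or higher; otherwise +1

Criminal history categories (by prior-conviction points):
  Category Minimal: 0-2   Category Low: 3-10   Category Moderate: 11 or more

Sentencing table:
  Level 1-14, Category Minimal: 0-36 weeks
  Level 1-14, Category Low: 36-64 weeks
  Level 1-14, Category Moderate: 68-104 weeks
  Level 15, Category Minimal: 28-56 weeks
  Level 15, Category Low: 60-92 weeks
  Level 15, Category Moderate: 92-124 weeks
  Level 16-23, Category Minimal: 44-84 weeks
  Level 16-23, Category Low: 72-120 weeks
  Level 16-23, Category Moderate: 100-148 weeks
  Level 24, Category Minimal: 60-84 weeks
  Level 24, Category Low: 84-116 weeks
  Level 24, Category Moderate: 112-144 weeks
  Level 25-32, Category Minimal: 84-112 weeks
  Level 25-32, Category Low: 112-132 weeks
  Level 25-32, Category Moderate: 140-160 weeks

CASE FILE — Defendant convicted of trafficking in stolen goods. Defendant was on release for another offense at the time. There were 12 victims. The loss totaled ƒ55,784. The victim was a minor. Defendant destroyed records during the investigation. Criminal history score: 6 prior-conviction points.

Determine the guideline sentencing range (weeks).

Base offense level for trafficking in stolen goods: 11.
A1 applies: 11 + 2 = 13.
A2 applies: 13 + 3 = 16.
A3 applies: 16 + 1 = 17.
A4 applies: 17 + 2 = 19.
A5 applies (level before this adjustment is 19 < 24, so +1): 19 + 1 = 20.
Final offense level: 20.
Criminal history: 6 prior points → Category Low (3-10).
Level 20 falls in the 16-23 band.
Grid: Level 16-23 × Category Low = 72-120 weeks.

72-120 weeks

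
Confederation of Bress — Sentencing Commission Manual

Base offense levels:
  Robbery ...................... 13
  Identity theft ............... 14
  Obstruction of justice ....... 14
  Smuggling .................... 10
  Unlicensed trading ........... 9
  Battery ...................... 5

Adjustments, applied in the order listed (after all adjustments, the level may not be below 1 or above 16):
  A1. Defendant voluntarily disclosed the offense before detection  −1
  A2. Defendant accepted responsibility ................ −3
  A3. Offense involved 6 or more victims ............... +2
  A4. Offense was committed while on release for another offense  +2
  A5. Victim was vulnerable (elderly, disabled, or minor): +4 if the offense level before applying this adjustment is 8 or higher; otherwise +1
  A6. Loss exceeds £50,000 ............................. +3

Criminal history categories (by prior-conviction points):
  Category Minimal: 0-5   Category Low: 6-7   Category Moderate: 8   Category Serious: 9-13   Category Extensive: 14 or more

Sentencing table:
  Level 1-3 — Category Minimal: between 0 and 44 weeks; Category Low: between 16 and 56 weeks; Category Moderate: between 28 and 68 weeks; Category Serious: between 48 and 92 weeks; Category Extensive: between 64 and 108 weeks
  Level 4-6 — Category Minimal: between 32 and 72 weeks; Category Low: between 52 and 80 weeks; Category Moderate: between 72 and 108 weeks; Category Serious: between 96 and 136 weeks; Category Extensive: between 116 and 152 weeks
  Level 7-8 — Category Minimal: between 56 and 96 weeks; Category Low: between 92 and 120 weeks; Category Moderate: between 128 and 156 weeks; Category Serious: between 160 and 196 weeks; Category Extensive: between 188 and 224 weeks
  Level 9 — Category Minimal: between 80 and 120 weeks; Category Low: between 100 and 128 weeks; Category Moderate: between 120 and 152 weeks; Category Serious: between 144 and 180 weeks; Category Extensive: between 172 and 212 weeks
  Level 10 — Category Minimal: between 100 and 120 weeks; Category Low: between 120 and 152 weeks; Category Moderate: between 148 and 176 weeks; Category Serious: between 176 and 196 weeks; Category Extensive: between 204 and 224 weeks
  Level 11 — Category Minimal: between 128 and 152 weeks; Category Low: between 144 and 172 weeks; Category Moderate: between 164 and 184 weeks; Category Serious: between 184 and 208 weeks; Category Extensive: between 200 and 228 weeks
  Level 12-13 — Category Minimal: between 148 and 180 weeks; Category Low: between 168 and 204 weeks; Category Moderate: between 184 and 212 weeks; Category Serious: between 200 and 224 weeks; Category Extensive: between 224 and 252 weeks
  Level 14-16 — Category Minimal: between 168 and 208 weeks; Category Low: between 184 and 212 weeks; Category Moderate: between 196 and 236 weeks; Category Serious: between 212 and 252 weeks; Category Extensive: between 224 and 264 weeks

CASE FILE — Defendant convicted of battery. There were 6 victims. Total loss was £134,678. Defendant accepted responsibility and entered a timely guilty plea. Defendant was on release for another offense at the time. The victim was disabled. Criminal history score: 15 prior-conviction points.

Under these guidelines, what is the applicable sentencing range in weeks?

204-224 weeks

Base offense level for battery: 5.
A2 applies: 5 − 3 = 2.
A3 applies: 2 + 2 = 4.
A4 applies: 4 + 2 = 6.
A5 applies (level before this adjustment is 6 < 8, so +1): 6 + 1 = 7.
A6 applies: 7 + 3 = 10.
Final offense level: 10.
Criminal history: 15 prior points → Category Extensive (14+).
Level 10 falls in the 10 band.
Grid: Level 10 × Category Extensive = 204-224 weeks.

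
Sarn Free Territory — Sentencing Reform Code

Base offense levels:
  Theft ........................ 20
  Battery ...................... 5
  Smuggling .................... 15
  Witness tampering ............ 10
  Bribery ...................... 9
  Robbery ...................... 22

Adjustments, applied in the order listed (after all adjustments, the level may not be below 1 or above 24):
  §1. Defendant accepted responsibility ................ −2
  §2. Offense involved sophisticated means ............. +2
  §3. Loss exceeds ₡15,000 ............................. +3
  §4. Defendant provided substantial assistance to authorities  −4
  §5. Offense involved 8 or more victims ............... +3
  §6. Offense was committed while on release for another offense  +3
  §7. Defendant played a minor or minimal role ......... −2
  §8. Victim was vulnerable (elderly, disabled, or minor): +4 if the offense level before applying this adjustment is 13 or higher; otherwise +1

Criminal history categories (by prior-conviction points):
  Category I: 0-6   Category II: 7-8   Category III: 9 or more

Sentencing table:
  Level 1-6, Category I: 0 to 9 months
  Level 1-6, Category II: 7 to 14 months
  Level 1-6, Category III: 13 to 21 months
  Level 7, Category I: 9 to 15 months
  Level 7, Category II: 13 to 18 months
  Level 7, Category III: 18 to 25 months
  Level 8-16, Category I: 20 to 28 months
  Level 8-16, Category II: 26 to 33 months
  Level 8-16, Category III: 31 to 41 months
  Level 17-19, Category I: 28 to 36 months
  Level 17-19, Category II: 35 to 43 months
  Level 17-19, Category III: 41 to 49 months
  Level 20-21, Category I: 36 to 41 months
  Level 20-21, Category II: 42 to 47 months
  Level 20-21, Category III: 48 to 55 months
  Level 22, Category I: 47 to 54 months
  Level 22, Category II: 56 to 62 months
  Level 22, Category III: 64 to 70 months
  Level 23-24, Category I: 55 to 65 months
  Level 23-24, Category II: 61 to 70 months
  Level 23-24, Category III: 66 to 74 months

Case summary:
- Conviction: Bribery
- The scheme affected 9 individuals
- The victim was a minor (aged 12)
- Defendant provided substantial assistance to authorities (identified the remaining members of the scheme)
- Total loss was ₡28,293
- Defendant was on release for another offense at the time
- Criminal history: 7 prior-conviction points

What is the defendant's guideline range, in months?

Base offense level for bribery: 9.
§1 does not apply.
§3 applies: 9 + 3 = 12.
§4 applies: 12 − 4 = 8.
§5 applies: 8 + 3 = 11.
§6 applies: 11 + 3 = 14.
§8 applies (level before this adjustment is 14 ≥ 13, so +4): 14 + 4 = 18.
Final offense level: 18.
Criminal history: 7 prior points → Category II (7-8).
Level 18 falls in the 17-19 band.
Grid: Level 17-19 × Category II = 35-43 months.

35-43 months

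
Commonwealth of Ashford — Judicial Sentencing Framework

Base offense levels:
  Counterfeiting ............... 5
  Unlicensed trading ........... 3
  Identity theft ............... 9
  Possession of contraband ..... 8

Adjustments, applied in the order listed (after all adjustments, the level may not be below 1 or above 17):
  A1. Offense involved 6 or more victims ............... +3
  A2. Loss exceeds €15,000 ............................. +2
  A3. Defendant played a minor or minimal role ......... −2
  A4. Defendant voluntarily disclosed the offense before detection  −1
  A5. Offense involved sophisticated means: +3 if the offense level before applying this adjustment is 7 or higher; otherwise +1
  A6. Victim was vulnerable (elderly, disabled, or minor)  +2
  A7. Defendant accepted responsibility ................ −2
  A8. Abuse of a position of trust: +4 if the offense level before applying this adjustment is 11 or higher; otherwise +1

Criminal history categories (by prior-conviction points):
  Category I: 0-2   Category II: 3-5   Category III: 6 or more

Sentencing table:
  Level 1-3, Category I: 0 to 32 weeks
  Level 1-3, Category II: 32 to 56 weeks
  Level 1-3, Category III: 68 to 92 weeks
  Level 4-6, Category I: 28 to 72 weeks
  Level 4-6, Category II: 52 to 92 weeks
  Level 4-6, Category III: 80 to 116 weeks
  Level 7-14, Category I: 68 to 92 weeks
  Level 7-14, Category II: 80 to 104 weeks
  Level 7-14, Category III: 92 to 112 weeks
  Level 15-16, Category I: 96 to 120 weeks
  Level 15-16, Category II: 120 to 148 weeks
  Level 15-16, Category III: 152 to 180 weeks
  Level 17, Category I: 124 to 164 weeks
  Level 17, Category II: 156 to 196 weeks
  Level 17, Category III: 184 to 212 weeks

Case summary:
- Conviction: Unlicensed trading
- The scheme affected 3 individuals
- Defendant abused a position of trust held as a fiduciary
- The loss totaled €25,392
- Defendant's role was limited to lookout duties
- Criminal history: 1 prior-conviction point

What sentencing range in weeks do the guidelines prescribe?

28-72 weeks

Base offense level for unlicensed trading: 3.
A2 applies: 3 + 2 = 5.
A3 applies: 5 − 2 = 3.
A8 applies (level before this adjustment is 3 < 11, so +1): 3 + 1 = 4.
Final offense level: 4.
Criminal history: 1 prior point → Category I (0-2).
Level 4 falls in the 4-6 band.
Grid: Level 4-6 × Category I = 28-72 weeks.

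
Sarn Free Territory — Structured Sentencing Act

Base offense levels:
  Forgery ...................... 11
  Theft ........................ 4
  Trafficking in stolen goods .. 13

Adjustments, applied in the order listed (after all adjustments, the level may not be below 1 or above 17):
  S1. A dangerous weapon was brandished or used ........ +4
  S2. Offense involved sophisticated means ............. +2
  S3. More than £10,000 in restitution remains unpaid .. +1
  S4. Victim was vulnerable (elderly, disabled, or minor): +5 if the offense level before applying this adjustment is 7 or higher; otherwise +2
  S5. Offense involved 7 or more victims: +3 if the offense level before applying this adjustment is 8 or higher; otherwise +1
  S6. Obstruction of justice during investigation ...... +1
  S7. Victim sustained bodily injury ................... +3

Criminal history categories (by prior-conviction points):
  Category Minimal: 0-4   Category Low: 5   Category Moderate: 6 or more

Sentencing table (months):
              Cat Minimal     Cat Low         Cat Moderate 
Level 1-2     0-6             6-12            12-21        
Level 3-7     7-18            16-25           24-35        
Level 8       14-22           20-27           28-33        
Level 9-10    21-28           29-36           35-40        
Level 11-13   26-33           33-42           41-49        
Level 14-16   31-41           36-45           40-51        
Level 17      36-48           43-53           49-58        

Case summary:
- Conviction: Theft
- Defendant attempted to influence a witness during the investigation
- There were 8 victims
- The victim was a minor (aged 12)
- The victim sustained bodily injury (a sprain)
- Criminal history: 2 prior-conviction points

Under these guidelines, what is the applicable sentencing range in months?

Base offense level for theft: 4.
S1 does not apply.
S4 applies (level before this adjustment is 4 < 7, so +2): 4 + 2 = 6.
S5 applies (level before this adjustment is 6 < 8, so +1): 6 + 1 = 7.
S6 applies: 7 + 1 = 8.
S7 applies: 8 + 3 = 11.
Final offense level: 11.
Criminal history: 2 prior points → Category Minimal (0-4).
Level 11 falls in the 11-13 band.
Grid: Level 11-13 × Category Minimal = 26-33 months.

26-33 months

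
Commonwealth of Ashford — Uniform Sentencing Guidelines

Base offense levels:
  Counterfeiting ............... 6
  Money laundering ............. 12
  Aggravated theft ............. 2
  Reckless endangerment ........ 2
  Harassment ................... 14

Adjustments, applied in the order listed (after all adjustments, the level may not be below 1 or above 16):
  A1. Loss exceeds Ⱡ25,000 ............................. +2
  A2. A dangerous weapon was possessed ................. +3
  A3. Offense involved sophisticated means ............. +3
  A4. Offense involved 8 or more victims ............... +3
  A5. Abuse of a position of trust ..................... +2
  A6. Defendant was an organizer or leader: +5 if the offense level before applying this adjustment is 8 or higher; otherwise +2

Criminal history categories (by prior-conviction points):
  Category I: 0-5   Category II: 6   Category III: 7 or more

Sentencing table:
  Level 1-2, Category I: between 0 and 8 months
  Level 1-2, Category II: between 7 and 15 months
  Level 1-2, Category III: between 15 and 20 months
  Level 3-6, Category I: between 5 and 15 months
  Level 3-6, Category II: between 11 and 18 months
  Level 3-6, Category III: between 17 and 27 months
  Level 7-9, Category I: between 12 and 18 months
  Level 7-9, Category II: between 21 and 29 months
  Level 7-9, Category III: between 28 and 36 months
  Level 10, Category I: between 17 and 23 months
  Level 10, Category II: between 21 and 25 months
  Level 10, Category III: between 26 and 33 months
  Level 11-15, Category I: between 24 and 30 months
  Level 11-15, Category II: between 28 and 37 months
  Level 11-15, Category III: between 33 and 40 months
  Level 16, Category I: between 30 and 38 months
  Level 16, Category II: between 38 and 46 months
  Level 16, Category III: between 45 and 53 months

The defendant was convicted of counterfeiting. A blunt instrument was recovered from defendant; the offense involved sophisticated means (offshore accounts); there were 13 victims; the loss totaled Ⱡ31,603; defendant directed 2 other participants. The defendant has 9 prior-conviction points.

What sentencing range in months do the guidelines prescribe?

Base offense level for counterfeiting: 6.
A1 applies: 6 + 2 = 8.
A2 applies: 8 + 3 = 11.
A3 applies: 11 + 3 = 14.
A4 applies: 14 + 3 = 17.
A5 does not apply.
A6 applies (level before this adjustment is 17 ≥ 8, so +5): 17 + 5 = 22.
Level 22 exceeds the maximum of 16; capped at 16.
Final offense level: 16.
Criminal history: 9 prior points → Category III (7+).
Level 16 falls in the 16 band.
Grid: Level 16 × Category III = 45-53 months.

45-53 months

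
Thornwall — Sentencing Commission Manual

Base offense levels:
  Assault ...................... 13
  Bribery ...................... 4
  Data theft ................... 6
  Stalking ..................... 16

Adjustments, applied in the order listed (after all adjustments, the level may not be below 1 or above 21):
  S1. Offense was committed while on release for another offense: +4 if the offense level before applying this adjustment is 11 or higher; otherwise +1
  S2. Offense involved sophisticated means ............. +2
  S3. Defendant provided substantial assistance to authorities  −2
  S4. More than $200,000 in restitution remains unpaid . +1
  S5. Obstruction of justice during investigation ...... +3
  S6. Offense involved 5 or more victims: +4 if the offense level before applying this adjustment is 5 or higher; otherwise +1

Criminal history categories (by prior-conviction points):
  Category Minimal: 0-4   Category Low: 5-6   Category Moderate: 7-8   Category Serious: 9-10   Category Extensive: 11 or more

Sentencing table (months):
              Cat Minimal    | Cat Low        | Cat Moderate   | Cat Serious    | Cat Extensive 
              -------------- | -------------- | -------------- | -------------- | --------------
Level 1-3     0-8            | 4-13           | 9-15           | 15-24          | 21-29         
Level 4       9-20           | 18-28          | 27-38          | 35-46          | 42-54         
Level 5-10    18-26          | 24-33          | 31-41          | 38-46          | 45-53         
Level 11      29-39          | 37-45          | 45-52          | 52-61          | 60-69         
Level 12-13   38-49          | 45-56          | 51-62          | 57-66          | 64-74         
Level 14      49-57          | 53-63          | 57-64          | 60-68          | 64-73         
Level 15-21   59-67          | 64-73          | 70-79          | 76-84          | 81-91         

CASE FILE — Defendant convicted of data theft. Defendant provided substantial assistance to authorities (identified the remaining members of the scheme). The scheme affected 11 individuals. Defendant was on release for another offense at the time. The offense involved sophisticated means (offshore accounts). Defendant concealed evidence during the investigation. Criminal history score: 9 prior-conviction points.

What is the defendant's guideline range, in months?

60-68 months

Base offense level for data theft: 6.
S1 applies (level before this adjustment is 6 < 11, so +1): 6 + 1 = 7.
S2 applies: 7 + 2 = 9.
S3 applies: 9 − 2 = 7.
S5 applies: 7 + 3 = 10.
S6 applies (level before this adjustment is 10 ≥ 5, so +4): 10 + 4 = 14.
Final offense level: 14.
Criminal history: 9 prior points → Category Serious (9-10).
Level 14 falls in the 14 band.
Grid: Level 14 × Category Serious = 60-68 months.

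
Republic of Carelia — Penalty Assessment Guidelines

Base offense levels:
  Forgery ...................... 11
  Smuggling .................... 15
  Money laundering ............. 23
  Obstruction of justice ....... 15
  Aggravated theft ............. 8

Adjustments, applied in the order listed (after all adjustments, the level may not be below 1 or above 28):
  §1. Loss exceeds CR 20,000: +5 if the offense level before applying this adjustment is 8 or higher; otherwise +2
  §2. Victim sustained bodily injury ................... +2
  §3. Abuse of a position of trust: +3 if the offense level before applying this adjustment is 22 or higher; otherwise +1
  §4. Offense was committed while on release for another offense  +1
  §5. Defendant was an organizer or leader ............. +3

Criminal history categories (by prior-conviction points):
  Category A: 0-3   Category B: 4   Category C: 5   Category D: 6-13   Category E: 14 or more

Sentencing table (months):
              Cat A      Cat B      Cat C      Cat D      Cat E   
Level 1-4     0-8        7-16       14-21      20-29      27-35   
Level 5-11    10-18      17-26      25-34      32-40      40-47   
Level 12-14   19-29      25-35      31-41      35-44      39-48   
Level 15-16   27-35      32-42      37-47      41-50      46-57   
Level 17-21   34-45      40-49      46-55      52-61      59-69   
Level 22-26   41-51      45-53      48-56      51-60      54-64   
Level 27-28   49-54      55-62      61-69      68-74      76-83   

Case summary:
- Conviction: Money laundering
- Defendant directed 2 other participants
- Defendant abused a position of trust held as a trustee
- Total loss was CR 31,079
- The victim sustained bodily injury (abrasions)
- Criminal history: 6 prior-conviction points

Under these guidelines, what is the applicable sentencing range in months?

68-74 months

Base offense level for money laundering: 23.
§1 applies (level before this adjustment is 23 ≥ 8, so +5): 23 + 5 = 28.
§2 applies: 28 + 2 = 30.
§3 applies (level before this adjustment is 30 ≥ 22, so +3): 30 + 3 = 33.
§4 does not apply.
§5 applies: 33 + 3 = 36.
Level 36 exceeds the maximum of 28; capped at 28.
Final offense level: 28.
Criminal history: 6 prior points → Category D (6-13).
Level 28 falls in the 27-28 band.
Grid: Level 27-28 × Category D = 68-74 months.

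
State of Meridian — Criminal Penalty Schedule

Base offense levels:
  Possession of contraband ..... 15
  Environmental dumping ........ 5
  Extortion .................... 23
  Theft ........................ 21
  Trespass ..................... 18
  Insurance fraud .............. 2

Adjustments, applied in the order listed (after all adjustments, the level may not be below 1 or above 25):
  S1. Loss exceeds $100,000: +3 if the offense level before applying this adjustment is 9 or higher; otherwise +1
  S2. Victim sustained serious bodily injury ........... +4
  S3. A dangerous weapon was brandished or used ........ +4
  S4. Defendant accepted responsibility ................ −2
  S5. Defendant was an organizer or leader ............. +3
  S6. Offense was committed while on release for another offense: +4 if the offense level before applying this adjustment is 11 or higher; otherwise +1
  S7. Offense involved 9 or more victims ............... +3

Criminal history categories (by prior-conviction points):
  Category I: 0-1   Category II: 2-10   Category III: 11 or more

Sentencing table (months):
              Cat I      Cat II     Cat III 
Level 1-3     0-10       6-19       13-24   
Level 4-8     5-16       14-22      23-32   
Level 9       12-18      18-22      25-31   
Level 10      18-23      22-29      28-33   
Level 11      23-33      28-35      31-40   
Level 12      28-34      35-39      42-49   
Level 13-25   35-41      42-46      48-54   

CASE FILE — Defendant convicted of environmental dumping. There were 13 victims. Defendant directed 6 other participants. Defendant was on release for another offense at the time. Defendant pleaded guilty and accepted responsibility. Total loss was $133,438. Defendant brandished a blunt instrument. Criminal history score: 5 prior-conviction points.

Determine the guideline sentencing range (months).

42-46 months

Base offense level for environmental dumping: 5.
S1 applies (level before this adjustment is 5 < 9, so +1): 5 + 1 = 6.
S3 applies: 6 + 4 = 10.
S4 applies: 10 − 2 = 8.
S5 applies: 8 + 3 = 11.
S6 applies (level before this adjustment is 11 ≥ 11, so +4): 11 + 4 = 15.
S7 applies: 15 + 3 = 18.
Final offense level: 18.
Criminal history: 5 prior points → Category II (2-10).
Level 18 falls in the 13-25 band.
Grid: Level 13-25 × Category II = 42-46 months.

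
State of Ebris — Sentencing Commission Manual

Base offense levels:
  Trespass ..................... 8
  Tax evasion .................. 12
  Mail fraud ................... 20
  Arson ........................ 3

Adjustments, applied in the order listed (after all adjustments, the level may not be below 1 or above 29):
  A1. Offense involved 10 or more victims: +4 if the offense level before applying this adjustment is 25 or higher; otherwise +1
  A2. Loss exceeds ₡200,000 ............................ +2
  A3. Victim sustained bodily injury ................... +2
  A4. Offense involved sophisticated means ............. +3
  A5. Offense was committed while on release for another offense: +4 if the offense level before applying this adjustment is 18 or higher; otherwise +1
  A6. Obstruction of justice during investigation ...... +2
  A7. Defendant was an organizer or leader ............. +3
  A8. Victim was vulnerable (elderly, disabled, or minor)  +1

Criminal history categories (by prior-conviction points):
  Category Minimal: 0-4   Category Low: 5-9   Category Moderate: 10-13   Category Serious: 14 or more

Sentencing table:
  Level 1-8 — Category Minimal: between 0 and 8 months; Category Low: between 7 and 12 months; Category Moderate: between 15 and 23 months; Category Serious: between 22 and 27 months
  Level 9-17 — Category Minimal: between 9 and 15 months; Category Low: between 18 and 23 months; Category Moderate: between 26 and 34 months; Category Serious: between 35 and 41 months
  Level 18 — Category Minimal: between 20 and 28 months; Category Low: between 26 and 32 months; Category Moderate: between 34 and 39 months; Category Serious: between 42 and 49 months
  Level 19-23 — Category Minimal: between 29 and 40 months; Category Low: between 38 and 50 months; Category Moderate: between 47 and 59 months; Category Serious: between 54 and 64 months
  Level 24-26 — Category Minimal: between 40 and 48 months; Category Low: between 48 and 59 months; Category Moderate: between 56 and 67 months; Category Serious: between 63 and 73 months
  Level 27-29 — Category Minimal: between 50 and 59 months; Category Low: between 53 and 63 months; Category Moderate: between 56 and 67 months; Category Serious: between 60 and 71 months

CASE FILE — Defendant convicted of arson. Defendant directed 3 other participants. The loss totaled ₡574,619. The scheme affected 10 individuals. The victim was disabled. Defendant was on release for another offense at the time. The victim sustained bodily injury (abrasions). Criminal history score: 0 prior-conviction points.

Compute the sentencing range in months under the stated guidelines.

9-15 months

Base offense level for arson: 3.
A1 applies (level before this adjustment is 3 < 25, so +1): 3 + 1 = 4.
A2 applies: 4 + 2 = 6.
A3 applies: 6 + 2 = 8.
A5 applies (level before this adjustment is 8 < 18, so +1): 8 + 1 = 9.
A6 does not apply.
A7 applies: 9 + 3 = 12.
A8 applies: 12 + 1 = 13.
Final offense level: 13.
Criminal history: 0 prior points → Category Minimal (0-4).
Level 13 falls in the 9-17 band.
Grid: Level 9-17 × Category Minimal = 9-15 months.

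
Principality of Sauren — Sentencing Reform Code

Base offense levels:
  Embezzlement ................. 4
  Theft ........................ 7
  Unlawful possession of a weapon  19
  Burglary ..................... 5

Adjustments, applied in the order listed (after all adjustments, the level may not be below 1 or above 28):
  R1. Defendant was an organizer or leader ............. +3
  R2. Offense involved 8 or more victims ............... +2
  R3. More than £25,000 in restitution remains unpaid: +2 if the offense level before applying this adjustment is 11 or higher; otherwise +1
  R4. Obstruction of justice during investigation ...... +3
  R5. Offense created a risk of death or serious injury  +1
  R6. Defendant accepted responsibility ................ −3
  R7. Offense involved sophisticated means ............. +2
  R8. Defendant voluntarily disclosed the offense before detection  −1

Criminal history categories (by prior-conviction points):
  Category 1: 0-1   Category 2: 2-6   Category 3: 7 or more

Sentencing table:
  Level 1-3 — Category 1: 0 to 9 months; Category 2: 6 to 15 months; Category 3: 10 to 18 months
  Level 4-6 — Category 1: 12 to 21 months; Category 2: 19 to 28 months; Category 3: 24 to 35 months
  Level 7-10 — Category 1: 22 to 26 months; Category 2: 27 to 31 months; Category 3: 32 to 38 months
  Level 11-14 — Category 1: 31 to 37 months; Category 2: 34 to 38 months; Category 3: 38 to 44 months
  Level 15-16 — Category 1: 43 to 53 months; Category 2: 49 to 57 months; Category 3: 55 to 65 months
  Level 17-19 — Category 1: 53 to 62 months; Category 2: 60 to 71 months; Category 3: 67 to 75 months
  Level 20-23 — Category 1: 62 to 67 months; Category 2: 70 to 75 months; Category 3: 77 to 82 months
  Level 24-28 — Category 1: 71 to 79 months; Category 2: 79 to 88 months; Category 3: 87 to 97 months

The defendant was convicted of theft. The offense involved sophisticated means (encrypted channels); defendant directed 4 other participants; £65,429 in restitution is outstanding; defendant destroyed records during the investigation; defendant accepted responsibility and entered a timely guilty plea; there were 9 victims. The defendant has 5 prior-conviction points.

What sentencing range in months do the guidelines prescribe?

Base offense level for theft: 7.
R1 applies: 7 + 3 = 10.
R2 applies: 10 + 2 = 12.
R3 applies (level before this adjustment is 12 ≥ 11, so +2): 12 + 2 = 14.
R4 applies: 14 + 3 = 17.
R6 applies: 17 − 3 = 14.
R7 applies: 14 + 2 = 16.
Final offense level: 16.
Criminal history: 5 prior points → Category 2 (2-6).
Level 16 falls in the 15-16 band.
Grid: Level 15-16 × Category 2 = 49-57 months.

49-57 months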